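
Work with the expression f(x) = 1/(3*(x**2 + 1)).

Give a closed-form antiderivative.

An antiderivative F(x) passes only if d/dx[F] lands on f(x) exactly.
Check: d/dx[atan(x)/3] = 1/(3*x**2 + 3), which equals f(x).

An antiderivative is F(x) = atan(x)/3.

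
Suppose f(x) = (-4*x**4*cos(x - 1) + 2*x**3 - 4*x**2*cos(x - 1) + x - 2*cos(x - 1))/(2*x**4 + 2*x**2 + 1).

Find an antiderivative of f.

An antiderivative is F(x) = log(2*x**4 + 2*x**2 + 1)/4 - 2*sin(x - 1).

Differentiate the proposed F(x) back; it has to land on f(x) exactly.
Check: d/dx[log(2*x**4 + 2*x**2 + 1)/4 - 2*sin(x - 1)] = (-4*x**4*cos(x - 1) + 2*x**3 - 4*x**2*cos(x - 1) + x - 2*cos(x - 1))/(2*x**4 + 2*x**2 + 1) = f(x).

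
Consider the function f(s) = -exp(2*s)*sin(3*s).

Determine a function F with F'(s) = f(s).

A candidate is checked by its d/ds: the result must match f(s).
Check: d/ds[(-2*sin(3*s) + 3*cos(3*s))*exp(2*s)/13] = -exp(2*s)*sin(3*s) = f(s).

An antiderivative is F(s) = (-2*sin(3*s) + 3*cos(3*s))*exp(2*s)/13.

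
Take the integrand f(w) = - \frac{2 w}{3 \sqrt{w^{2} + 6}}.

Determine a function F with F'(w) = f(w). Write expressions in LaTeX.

An antiderivative is F(w) = - \frac{2 \sqrt{w^{2} + 6}}{3}.

The substitution u = w^{2} + 6 works: f is exactly (dF/du)*(du/dw) for that inner function.
Check: d/dw[- \frac{2 \sqrt{w^{2} + 6}}{3}] = - \frac{2 w}{3 \sqrt{w^{2} + 6}} = f(w).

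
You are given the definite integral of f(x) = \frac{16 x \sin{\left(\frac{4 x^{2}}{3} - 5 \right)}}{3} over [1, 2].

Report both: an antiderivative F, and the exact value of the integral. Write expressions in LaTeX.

Antiderivative: F(x) = - 2 \cos{\left(\frac{4 x^{2}}{3} - 5 \right)}; value = - 2 \cos{\left(\frac{1}{3} \right)} + 2 \cos{\left(\frac{11}{3} \right)}

The substitution u = \frac{4 x^{2}}{3} - 5 works: f is exactly (dF/du)*(du/dx) for that inner function.
F(x) = - 2 \cos{\left(\frac{4 x^{2}}{3} - 5 \right)} is an antiderivative of f.
Check: d/dx[- 2 \cos{\left(\frac{4 x^{2}}{3} - 5 \right)}] = \frac{16 x \sin{\left(\frac{4 x^{2}}{3} - 5 \right)}}{3} = f(x).
F(2) = - 2 \cos{\left(\frac{1}{3} \right)}; F(1) = - 2 \cos{\left(\frac{11}{3} \right)}.
Integral = F(2) - F(1) = - 2 \cos{\left(\frac{1}{3} \right)} + 2 \cos{\left(\frac{11}{3} \right)}.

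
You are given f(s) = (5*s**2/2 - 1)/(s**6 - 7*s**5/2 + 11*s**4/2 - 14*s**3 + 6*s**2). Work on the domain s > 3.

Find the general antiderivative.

The denominator factors as s**2*(s - 3)*(2*s - 1)*(s**2 + 4); partial fractions split f into directly integrable pieces: 11*(7*s - 5)/(442*(s**2 + 4)) + 24/(85*(2*s - 1)) + 43/(585*(s - 3)) - 7/(18*s) - 1/(6*s**2).
Check: d/ds[-7*log(s)/18 + 43*log(s - 3)/585 + 12*log(s - 1/2)/85 + 77*log(s**2 + 4)/884 - 55*atan(s/2)/884 + 1/(6*s)] = (5*s**2 - 2)/(2*s**6 - 7*s**5 + 11*s**4 - 28*s**3 + 12*s**2), which equals f(s).

F(s) = -7*log(s)/18 + 43*log(s - 3)/585 + 12*log(s - 1/2)/85 + 77*log(s**2 + 4)/884 - 55*atan(s/2)/884 + 1/(6*s) + C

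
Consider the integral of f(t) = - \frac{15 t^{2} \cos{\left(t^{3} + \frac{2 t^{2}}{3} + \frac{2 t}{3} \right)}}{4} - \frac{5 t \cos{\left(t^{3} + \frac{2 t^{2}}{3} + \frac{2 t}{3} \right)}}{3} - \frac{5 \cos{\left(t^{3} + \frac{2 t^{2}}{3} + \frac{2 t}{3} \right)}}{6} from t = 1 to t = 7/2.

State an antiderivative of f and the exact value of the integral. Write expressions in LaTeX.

f matches the chain-rule pattern g'(h)*h' with inner function h(t) = t^{3} + \frac{2 t^{2}}{3} + \frac{2 t}{3}; substituting u = h(t) collapses the integral.
F(t) = - \frac{5 \sin{\left(t^{3} + \frac{2 t^{2}}{3} + \frac{2 t}{3} \right)}}{4} is an antiderivative of f.
Check: d/dt[- \frac{5 \sin{\left(t^{3} + \frac{2 t^{2}}{3} + \frac{2 t}{3} \right)}}{4}] = - \frac{15 t^{2} \cos{\left(t^{3} + \frac{2 t^{2}}{3} + \frac{2 t}{3} \right)}}{4} - \frac{5 t \cos{\left(t^{3} + \frac{2 t^{2}}{3} + \frac{2 t}{3} \right)}}{3} - \frac{5 \cos{\left(t^{3} + \frac{2 t^{2}}{3} + \frac{2 t}{3} \right)}}{6} = f(t).
F(7/2) = - \frac{5 \sin{\left(\frac{427}{8} \right)}}{4}; F(1) = - \frac{5 \sin{\left(\frac{7}{3} \right)}}{4}.
Integral = F(7/2) - F(1) = - \frac{5 \sin{\left(\frac{427}{8} \right)}}{4} + \frac{5 \sin{\left(\frac{7}{3} \right)}}{4}.

Antiderivative: F(t) = - \frac{5 \sin{\left(t^{3} + \frac{2 t^{2}}{3} + \frac{2 t}{3} \right)}}{4}; value = - \frac{5 \sin{\left(\frac{427}{8} \right)}}{4} + \frac{5 \sin{\left(\frac{7}{3} \right)}}{4}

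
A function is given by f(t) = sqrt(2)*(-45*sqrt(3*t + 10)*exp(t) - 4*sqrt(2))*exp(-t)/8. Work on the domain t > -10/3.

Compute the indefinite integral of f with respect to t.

Since d/dt undoes antidifferentiation here, F'(t) = f(t) is required of F(t).
Check: d/dt[-15*t*sqrt(3*t/2 + 5)/2 - 25*sqrt(3*t/2 + 5) + exp(-t)] = sqrt(2)*(-135*t*exp(t) - 4*sqrt(2)*sqrt(3*t + 10) - 450*exp(t))*exp(-t)/(8*sqrt(3*t + 10)), which equals f(t).

F(t) = -15*t*sqrt(3*t/2 + 5)/2 - 25*sqrt(3*t/2 + 5) + exp(-t) + C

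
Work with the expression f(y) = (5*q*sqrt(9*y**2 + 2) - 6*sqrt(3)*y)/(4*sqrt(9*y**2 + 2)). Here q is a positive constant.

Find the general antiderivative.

F(y) = 5*q*y/4 - sqrt(3*y**2 + 2/3)/2 + C

An antiderivative F(y) passes only if d/dy[F] lands on f(y) exactly.
Check: d/dy[5*q*y/4 - sqrt(3*y**2 + 2/3)/2] = (5*q*sqrt(9*y**2 + 2) - 6*sqrt(3)*y)/(4*sqrt(9*y**2 + 2)) = f(y).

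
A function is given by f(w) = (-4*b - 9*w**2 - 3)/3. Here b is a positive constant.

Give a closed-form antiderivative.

An antiderivative is F(w) = -4*b*w/3 - w**3 - w.

Any candidate F(w) must reproduce f(w) exactly when differentiated.
Check: d/dw[-4*b*w/3 - w**3 - w] = -4*b/3 - 3*w**2 - 1, which equals f(w).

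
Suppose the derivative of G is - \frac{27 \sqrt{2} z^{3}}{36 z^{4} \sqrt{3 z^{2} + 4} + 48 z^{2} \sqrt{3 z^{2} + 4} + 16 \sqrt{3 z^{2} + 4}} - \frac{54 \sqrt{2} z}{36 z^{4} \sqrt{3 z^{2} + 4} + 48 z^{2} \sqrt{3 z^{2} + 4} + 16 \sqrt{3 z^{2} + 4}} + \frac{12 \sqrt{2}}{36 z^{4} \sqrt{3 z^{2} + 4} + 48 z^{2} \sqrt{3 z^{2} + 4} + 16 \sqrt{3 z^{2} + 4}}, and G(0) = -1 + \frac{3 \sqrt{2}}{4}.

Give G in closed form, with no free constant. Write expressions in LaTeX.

G(z) = \frac{- 24 z^{2} + 3 \sqrt{2} \left(z + 2\right) \sqrt{3 z^{2} + 4} - 16}{8 \left(3 z^{2} + 2\right)}

The integrand splits into summands that can be handled one at a time.
A general antiderivative is \frac{3 \left(\frac{z}{4} + \frac{1}{2}\right) \sqrt{\frac{3 z^{2}}{2} + 2}}{2 \left(\frac{3 z^{2}}{2} + 1\right)} + C.
The condition gives C = -1 + \frac{3 \sqrt{2}}{4} - (\frac{3 \sqrt{2}}{4}) = -1.
So G(z) = \frac{- 24 z^{2} + 3 \sqrt{2} \left(z + 2\right) \sqrt{3 z^{2} + 4} - 16}{8 \left(3 z^{2} + 2\right)}.
Check: d/dz[\frac{- 24 z^{2} + 3 \sqrt{2} \left(z + 2\right) \sqrt{3 z^{2} + 4} - 16}{8 \left(3 z^{2} + 2\right)}] = \frac{- 27 \sqrt{2} z^{3} - 54 \sqrt{2} z + 12 \sqrt{2}}{36 z^{4} \sqrt{3 z^{2} + 4} + 48 z^{2} \sqrt{3 z^{2} + 4} + 16 \sqrt{3 z^{2} + 4}}, which equals G'(z).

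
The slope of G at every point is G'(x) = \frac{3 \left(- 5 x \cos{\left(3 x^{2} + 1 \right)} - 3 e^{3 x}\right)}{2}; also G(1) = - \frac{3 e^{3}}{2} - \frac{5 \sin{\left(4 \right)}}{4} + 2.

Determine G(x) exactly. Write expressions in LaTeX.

The proposed G(x) is checked by its d/dx: the result must match the given G'(x).
A general antiderivative is - \frac{3 e^{3 x}}{2} - \frac{5 \sin{\left(3 x^{2} + 1 \right)}}{4} + C.
The condition gives C = - \frac{3 e^{3}}{2} - \frac{5 \sin{\left(4 \right)}}{4} + 2 - (- \frac{3 e^{3}}{2} - \frac{5 \sin{\left(4 \right)}}{4}) = 2.
So G(x) = - \frac{3 e^{3 x}}{2} - \frac{5 \sin{\left(3 x^{2} + 1 \right)}}{4} + 2.
Check: d/dx[- \frac{3 e^{3 x}}{2} - \frac{5 \sin{\left(3 x^{2} + 1 \right)}}{4} + 2] = - \frac{15 x \cos{\left(3 x^{2} + 1 \right)}}{2} - \frac{9 e^{3 x}}{2}, which equals G'(x).

G(x) = - \frac{3 e^{3 x}}{2} - \frac{5 \sin{\left(3 x^{2} + 1 \right)}}{4} + 2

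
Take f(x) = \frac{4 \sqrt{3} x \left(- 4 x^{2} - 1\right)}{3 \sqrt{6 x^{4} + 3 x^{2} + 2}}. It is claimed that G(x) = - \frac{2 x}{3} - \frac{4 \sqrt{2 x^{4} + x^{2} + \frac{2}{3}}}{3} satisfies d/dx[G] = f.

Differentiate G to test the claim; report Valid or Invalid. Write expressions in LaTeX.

d/dx[G] = \frac{- 16 \sqrt{3} x^{3} - 4 \sqrt{3} x - 2 \sqrt{6 x^{4} + 3 x^{2} + 2}}{3 \sqrt{6 x^{4} + 3 x^{2} + 2}}
d/dx[G] - f(x) = - \frac{2}{3} != 0.

Invalid: d/dx[G] - f = - \frac{2}{3}, which is not 0.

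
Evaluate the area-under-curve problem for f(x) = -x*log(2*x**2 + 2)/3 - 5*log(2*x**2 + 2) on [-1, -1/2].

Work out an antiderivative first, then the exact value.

The integrand splits into summands that can be handled one at a time.
F(x) = -x**2*log(x**2 + 1)/6 - x**2*log(2)/6 + x**2/6 - 5*x*log(x**2 + 1) - 5*x*log(2) + 10*x - log(x**2 + 1)/6 - 10*atan(x) is an antiderivative of f.
Check: d/dx[-x**2*log(x**2 + 1)/6 - x**2*log(2)/6 + x**2/6 - 5*x*log(x**2 + 1) - 5*x*log(2) + 10*x - log(x**2 + 1)/6 - 10*atan(x)] = -x*log(x**2 + 1)/3 - x*log(2)/3 - 5*log(x**2 + 1) - 5*log(2), which equals f(x).
F(-1/2) = -119/24 + 55*log(5/4)/24 + 59*log(2)/24 + 10*atan(1/2); F(-1) = -59/6 + 19*log(2)/2 + 5*pi/2.
Integral = F(-1/2) - F(-1) = -5*pi/2 - 29*log(4)/6 - log(5/4)/6 + log(2)/6 + 59*log(5/2)/24 + 10*atan(1/2) + 39/8.

Antiderivative: F(x) = -x**2*log(x**2 + 1)/6 - x**2*log(2)/6 + x**2/6 - 5*x*log(x**2 + 1) - 5*x*log(2) + 10*x - log(x**2 + 1)/6 - 10*atan(x); value = -5*pi/2 - 29*log(4)/6 - log(5/4)/6 + log(2)/6 + 59*log(5/2)/24 + 10*atan(1/2) + 39/8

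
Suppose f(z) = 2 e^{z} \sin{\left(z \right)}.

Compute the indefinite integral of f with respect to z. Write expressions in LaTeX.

F(z) = e^{z} \sin{\left(z \right)} - e^{z} \cos{\left(z \right)} + C

Differentiate the proposed F(z) back; it has to land on f(z) exactly.
Check: d/dz[e^{z} \sin{\left(z \right)} - e^{z} \cos{\left(z \right)}] = 2 e^{z} \sin{\left(z \right)} = f(z).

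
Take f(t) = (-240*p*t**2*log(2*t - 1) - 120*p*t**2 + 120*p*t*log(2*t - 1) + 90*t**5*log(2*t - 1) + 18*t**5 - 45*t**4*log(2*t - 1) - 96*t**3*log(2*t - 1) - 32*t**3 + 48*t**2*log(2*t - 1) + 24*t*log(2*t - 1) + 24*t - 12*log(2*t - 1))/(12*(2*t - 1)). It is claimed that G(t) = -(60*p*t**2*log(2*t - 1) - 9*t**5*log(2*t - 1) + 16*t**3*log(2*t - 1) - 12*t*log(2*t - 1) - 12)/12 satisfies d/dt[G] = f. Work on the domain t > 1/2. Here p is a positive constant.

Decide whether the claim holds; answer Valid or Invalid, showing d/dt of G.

Valid. The derivative of G reproduces f.

d/dt[G] = (-240*p*t**2*log(2*t - 1) - 120*p*t**2 + 120*p*t*log(2*t - 1) + 90*t**5*log(2*t - 1) + 18*t**5 - 45*t**4*log(2*t - 1) - 96*t**3*log(2*t - 1) - 32*t**3 + 48*t**2*log(2*t - 1) + 24*t*log(2*t - 1) + 24*t - 12*log(2*t - 1))/(24*t - 12)
This equals f(t) exactly, so the claim holds.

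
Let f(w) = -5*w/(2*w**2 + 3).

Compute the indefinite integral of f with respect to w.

The substitution u = w**2 + 3/2 works: f is exactly (dF/du)*(du/dw) for that inner function.
Check: d/dw[-5*log(w**2 + 3/2)/4] = -5*w/(2*w**2 + 3) = f(w).

F(w) = -5*log(w**2 + 3/2)/4 + C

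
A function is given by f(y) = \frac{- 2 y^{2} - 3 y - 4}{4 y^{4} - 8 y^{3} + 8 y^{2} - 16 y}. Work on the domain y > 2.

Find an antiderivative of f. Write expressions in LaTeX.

An antiderivative is F(y) = \frac{\log{\left(y \right)}}{4} - \frac{3 \log{\left(y - 2 \right)}}{8} + \frac{\log{\left(y^{2} + 2 \right)}}{16} + \frac{\sqrt{2} \operatorname{atan}{\left(\frac{\sqrt{2} y}{2} \right)}}{8}.

Factor the denominator (4 y \left(y - 2\right) \left(y^{2} + 2\right)) and decompose: f = \frac{y + 2}{8 \left(y^{2} + 2\right)} - \frac{3}{8 \left(y - 2\right)} + \frac{1}{4 y}; each piece integrates to a log, atan, or power term.
Check: d/dy[\frac{\log{\left(y \right)}}{4} - \frac{3 \log{\left(y - 2 \right)}}{8} + \frac{\log{\left(y^{2} + 2 \right)}}{16} + \frac{\sqrt{2} \operatorname{atan}{\left(\frac{\sqrt{2} y}{2} \right)}}{8}] = \frac{- 2 y^{2} - 3 y - 4}{4 y^{4} - 8 y^{3} + 8 y^{2} - 16 y} = f(y).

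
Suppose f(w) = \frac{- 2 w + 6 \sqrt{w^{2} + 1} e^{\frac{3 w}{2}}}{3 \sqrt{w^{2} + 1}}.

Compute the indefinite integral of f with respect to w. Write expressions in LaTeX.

F(w) = - \frac{2 \sqrt{w^{2} + 1}}{3} + \frac{4 e^{\frac{3 w}{2}}}{3} + C

Differentiate the proposed F(w) back; it has to land on f(w) exactly.
Check: d/dw[- \frac{2 \sqrt{w^{2} + 1}}{3} + \frac{4 e^{\frac{3 w}{2}}}{3}] = \frac{- 2 w + 6 \sqrt{w^{2} + 1} e^{\frac{3 w}{2}}}{3 \sqrt{w^{2} + 1}} = f(w).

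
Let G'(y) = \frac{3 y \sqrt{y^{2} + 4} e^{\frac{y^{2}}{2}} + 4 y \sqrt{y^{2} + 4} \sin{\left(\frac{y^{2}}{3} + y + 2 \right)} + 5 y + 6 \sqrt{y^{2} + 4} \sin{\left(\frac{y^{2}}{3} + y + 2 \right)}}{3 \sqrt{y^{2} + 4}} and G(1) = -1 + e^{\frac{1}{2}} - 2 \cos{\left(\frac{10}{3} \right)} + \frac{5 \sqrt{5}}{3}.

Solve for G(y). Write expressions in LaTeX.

Since d/dy undoes antidifferentiation here, G(y) must give back the stated G'(y).
A general antiderivative is \frac{5 \sqrt{y^{2} + 4}}{3} + e^{\frac{y^{2}}{2}} - 2 \cos{\left(\frac{y^{2}}{3} + y + 2 \right)} + C.
The condition gives C = -1 + e^{\frac{1}{2}} - 2 \cos{\left(\frac{10}{3} \right)} + \frac{5 \sqrt{5}}{3} - (e^{\frac{1}{2}} - 2 \cos{\left(\frac{10}{3} \right)} + \frac{5 \sqrt{5}}{3}) = -1.
So G(y) = - \frac{- 5 \sqrt{y^{2} + 4} - 3 e^{\frac{y^{2}}{2}} + 6 \cos{\left(\frac{y^{2}}{3} + y + 2 \right)} + 3}{3}.
Check: d/dy[- \frac{- 5 \sqrt{y^{2} + 4} - 3 e^{\frac{y^{2}}{2}} + 6 \cos{\left(\frac{y^{2}}{3} + y + 2 \right)} + 3}{3}] = \frac{3 y \sqrt{y^{2} + 4} e^{\frac{y^{2}}{2}} + 4 y \sqrt{y^{2} + 4} \sin{\left(\frac{y^{2}}{3} + y + 2 \right)} + 5 y + 6 \sqrt{y^{2} + 4} \sin{\left(\frac{y^{2}}{3} + y + 2 \right)}}{3 \sqrt{y^{2} + 4}} = G'(y).

G(y) = - \frac{- 5 \sqrt{y^{2} + 4} - 3 e^{\frac{y^{2}}{2}} + 6 \cos{\left(\frac{y^{2}}{3} + y + 2 \right)} + 3}{3}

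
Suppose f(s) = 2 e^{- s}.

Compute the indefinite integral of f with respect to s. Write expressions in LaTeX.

An antiderivative F(s) passes only if d/ds[F] lands on f(s) exactly.
Check: d/ds[- 2 e^{- s}] = 2 e^{- s} = f(s).

F(s) = - 2 e^{- s} + C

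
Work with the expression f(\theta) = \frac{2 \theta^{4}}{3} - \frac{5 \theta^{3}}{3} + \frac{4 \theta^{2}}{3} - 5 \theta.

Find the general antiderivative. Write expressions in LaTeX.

F(\theta) = \frac{2 \theta^{5}}{15} - \frac{5 \theta^{4}}{12} + \frac{4 \theta^{3}}{9} - \frac{5 \theta^{2}}{2} + C

The integrand splits into summands that can be handled one at a time.
Check: d/d\theta[\frac{2 \theta^{5}}{15} - \frac{5 \theta^{4}}{12} + \frac{4 \theta^{3}}{9} - \frac{5 \theta^{2}}{2}] = \frac{2 \theta^{4}}{3} - \frac{5 \theta^{3}}{3} + \frac{4 \theta^{2}}{3} - 5 \theta = f(\theta).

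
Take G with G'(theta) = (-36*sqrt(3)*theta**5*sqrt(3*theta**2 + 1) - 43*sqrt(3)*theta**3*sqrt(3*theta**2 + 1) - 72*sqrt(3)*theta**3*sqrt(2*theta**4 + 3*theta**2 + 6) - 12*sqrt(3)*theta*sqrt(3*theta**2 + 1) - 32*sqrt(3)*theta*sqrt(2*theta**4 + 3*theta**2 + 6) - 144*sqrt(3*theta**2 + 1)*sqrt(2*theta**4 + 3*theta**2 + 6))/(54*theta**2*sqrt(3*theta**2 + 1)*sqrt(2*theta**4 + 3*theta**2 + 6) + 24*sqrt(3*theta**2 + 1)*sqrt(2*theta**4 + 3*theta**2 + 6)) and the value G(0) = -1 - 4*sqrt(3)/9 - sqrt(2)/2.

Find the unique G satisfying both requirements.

G(theta) = -4*sqrt(theta**2 + 1/3)/3 - sqrt(2*theta**4/3 + theta**2 + 2)/2 - 4*atan(3*theta/2) - 1

For G(theta) to be correct, d/dtheta[G] must agree with the stated G'(theta) identically.
A general antiderivative is -4*sqrt(theta**2 + 1/3)/3 - sqrt(2*theta**4/3 + theta**2 + 2)/2 - 4*atan(3*theta/2) + C.
The condition gives C = -1 - 4*sqrt(3)/9 - sqrt(2)/2 - (-4*sqrt(3)/9 - sqrt(2)/2) = -1.
So G(theta) = -4*sqrt(theta**2 + 1/3)/3 - sqrt(2*theta**4/3 + theta**2 + 2)/2 - 4*atan(3*theta/2) - 1.
Check: d/dtheta[-4*sqrt(theta**2 + 1/3)/3 - sqrt(2*theta**4/3 + theta**2 + 2)/2 - 4*atan(3*theta/2) - 1] = (-36*sqrt(3)*theta**5*sqrt(3*theta**2 + 1) - 43*sqrt(3)*theta**3*sqrt(3*theta**2 + 1) - 72*sqrt(3)*theta**3*sqrt(2*theta**4 + 3*theta**2 + 6) - 12*sqrt(3)*theta*sqrt(3*theta**2 + 1) - 32*sqrt(3)*theta*sqrt(2*theta**4 + 3*theta**2 + 6) - 144*sqrt(3*theta**2 + 1)*sqrt(2*theta**4 + 3*theta**2 + 6))/(54*theta**2*sqrt(3*theta**2 + 1)*sqrt(2*theta**4 + 3*theta**2 + 6) + 24*sqrt(3*theta**2 + 1)*sqrt(2*theta**4 + 3*theta**2 + 6)) = G'(theta).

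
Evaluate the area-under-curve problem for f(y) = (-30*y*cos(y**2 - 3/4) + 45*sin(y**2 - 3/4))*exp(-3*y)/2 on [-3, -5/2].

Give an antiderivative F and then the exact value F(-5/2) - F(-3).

f has the shape u'v + uv' for u = -15*exp(-3*y)/2 and v = sin(y**2 - 3/4) — it is the derivative of the product u*v.
F(y) = -15*exp(-3*y)*sin(y**2 - 3/4)/2 is an antiderivative of f.
Check: d/dy[-15*exp(-3*y)*sin(y**2 - 3/4)/2] = (-30*y*cos(y**2 - 3/4) + 45*sin(y**2 - 3/4))*exp(-3*y)/2 = f(y).
F(-5/2) = -15*exp(15/2)*sin(11/2)/2; F(-3) = -15*exp(9)*sin(33/4)/2.
Integral = F(-5/2) - F(-3) = -15*exp(15/2)*sin(11/2)/2 + 15*exp(9)*sin(33/4)/2.

Antiderivative: F(y) = -15*exp(-3*y)*sin(y**2 - 3/4)/2; value = -15*exp(15/2)*sin(11/2)/2 + 15*exp(9)*sin(33/4)/2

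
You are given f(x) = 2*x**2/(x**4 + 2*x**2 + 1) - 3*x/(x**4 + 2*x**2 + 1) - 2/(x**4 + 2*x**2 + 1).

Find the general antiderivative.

Recognize the product-rule pattern: f = u'v + uv' with u = 1/(x**2 + 1), v = 3/2 - 2*x, so integration by parts undoes it.
Check: d/dx[-2*x/(x**2 + 1) + 3/(2*x**2 + 2)] = (2*x**2 - 3*x - 2)/(x**4 + 2*x**2 + 1), which equals f(x).

F(x) = -2*x/(x**2 + 1) + 3/(2*x**2 + 2) + C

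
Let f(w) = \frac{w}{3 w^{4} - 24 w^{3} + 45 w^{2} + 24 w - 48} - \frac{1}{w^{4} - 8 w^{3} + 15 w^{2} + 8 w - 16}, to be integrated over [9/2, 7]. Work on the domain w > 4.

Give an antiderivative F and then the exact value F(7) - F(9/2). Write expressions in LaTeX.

The denominator factors as 3 \left(w - 4\right)^{2} \left(w - 1\right) \left(w + 1\right); partial fractions split f into directly integrable pieces: \frac{2}{75 \left(w + 1\right)} - \frac{1}{27 \left(w - 1\right)} + \frac{7}{675 \left(w - 4\right)} + \frac{1}{45 \left(w - 4\right)^{2}}.
F(w) = \frac{7 w \log{\left(w - 4 \right)} - 25 w \log{\left(w - 1 \right)} + 18 w \log{\left(w + 1 \right)} - 28 \log{\left(w - 4 \right)} + 100 \log{\left(w - 1 \right)} - 72 \log{\left(w + 1 \right)} - 15}{675 \left(w - 4\right)} is an antiderivative of f.
Check: d/dw[\frac{7 w \log{\left(w - 4 \right)} - 25 w \log{\left(w - 1 \right)} + 18 w \log{\left(w + 1 \right)} - 28 \log{\left(w - 4 \right)} + 100 \log{\left(w - 1 \right)} - 72 \log{\left(w + 1 \right)} - 15}{675 \left(w - 4\right)}] = \frac{w - 3}{3 w^{4} - 24 w^{3} + 45 w^{2} + 24 w - 48}, which equals f(w).
F(7) = - \frac{\log{\left(6 \right)}}{27} - \frac{1}{135} + \frac{7 \log{\left(3 \right)}}{675} + \frac{2 \log{\left(8 \right)}}{75}; F(9/2) = - \frac{\log{\left(\frac{7}{2} \right)}}{27} - \frac{2}{45} - \frac{7 \log{\left(2 \right)}}{675} + \frac{2 \log{\left(\frac{11}{2} \right)}}{75}.
Integral = F(7) - F(9/2) = - \frac{\log{\left(6 \right)}}{27} - \frac{2 \log{\left(\frac{11}{2} \right)}}{75} + \frac{7 \log{\left(2 \right)}}{675} + \frac{7 \log{\left(3 \right)}}{675} + \frac{1}{27} + \frac{\log{\left(\frac{7}{2} \right)}}{27} + \frac{2 \log{\left(8 \right)}}{75}.

Antiderivative: F(w) = \frac{7 w \log{\left(w - 4 \right)} - 25 w \log{\left(w - 1 \right)} + 18 w \log{\left(w + 1 \right)} - 28 \log{\left(w - 4 \right)} + 100 \log{\left(w - 1 \right)} - 72 \log{\left(w + 1 \right)} - 15}{675 \left(w - 4\right)}; value = - \frac{\log{\left(6 \right)}}{27} - \frac{2 \log{\left(\frac{11}{2} \right)}}{75} + \frac{7 \log{\left(2 \right)}}{675} + \frac{7 \log{\left(3 \right)}}{675} + \frac{1}{27} + \frac{\log{\left(\frac{7}{2} \right)}}{27} + \frac{2 \log{\left(8 \right)}}{75}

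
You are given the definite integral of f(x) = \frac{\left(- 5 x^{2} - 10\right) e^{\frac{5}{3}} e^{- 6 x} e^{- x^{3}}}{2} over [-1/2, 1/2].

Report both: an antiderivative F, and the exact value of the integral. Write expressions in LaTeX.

Antiderivative: F(x) = \frac{5 e^{\frac{5}{3}} e^{- 6 x} e^{- x^{3}}}{6}; value = - \frac{5 e^{\frac{115}{24}}}{6} + \frac{5}{6 e^{\frac{35}{24}}}

Recognize the product-rule pattern: f = u'v + uv' with u = \frac{5 e^{- x}}{6}, v = e^{- x^{3} - 5 x + \frac{5}{3}}, so integration by parts undoes it.
F(x) = \frac{5 e^{\frac{5}{3}} e^{- 6 x} e^{- x^{3}}}{6} is an antiderivative of f.
Check: d/dx[\frac{5 e^{\frac{5}{3}} e^{- 6 x} e^{- x^{3}}}{6}] = \frac{\left(- 5 x^{2} e^{\frac{5}{3}} - 10 e^{\frac{5}{3}}\right) e^{- 6 x} e^{- x^{3}}}{2}, which equals f(x).
F(1/2) = \frac{5}{6 e^{\frac{35}{24}}}; F(-1/2) = \frac{5 e^{\frac{115}{24}}}{6}.
Integral = F(1/2) - F(-1/2) = - \frac{5 e^{\frac{115}{24}}}{6} + \frac{5}{6 e^{\frac{35}{24}}}.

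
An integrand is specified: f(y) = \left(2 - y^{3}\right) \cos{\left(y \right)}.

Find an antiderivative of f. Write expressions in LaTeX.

A first test for any F(y): its y-derivative must equal f(y) identically.
Check: d/dy[- y^{3} \sin{\left(y \right)} - 3 y^{2} \cos{\left(y \right)} + 6 y \sin{\left(y \right)} + 2 \sin{\left(y \right)} + 6 \cos{\left(y \right)}] = - y^{3} \cos{\left(y \right)} + 2 \cos{\left(y \right)}, which equals f(y).

An antiderivative is F(y) = - y^{3} \sin{\left(y \right)} - 3 y^{2} \cos{\left(y \right)} + 6 y \sin{\left(y \right)} + 2 \sin{\left(y \right)} + 6 \cos{\left(y \right)}.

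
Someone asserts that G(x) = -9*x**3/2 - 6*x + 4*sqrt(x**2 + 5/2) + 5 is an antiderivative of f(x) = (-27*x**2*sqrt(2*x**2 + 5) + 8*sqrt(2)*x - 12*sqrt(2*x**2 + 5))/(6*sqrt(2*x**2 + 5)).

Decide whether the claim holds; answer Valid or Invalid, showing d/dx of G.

d/dx[G] = (-27*x**2*sqrt(2*x**2 + 5) + 8*sqrt(2)*x - 12*sqrt(2*x**2 + 5))/(2*sqrt(2*x**2 + 5))
d/dx[G] - f(x) = (-27*x**2*sqrt(2*x**2 + 5) + 8*sqrt(2)*x - 12*sqrt(2*x**2 + 5))/(3*sqrt(2*x**2 + 5)) != 0.

Invalid: d/dx[G] - f = (-27*x**2*sqrt(2*x**2 + 5) + 8*sqrt(2)*x - 12*sqrt(2*x**2 + 5))/(3*sqrt(2*x**2 + 5)), which is not 0.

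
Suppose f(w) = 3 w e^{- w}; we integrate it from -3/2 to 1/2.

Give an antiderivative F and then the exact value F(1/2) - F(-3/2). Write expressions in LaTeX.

Antiderivative: F(w) = - 3 w e^{- w} - 3 e^{- w}; value = - \frac{3 e^{\frac{3}{2}}}{2} - \frac{9}{2 e^{\frac{1}{2}}}

Recognize the product-rule pattern: f = u'v + uv' with u = - 3 w - 3, v = e^{- w}, so integration by parts undoes it.
F(w) = - 3 w e^{- w} - 3 e^{- w} is an antiderivative of f.
Check: d/dw[- 3 w e^{- w} - 3 e^{- w}] = 3 w e^{- w} = f(w).
F(1/2) = - \frac{9}{2 e^{\frac{1}{2}}}; F(-3/2) = \frac{3 e^{\frac{3}{2}}}{2}.
Integral = F(1/2) - F(-3/2) = - \frac{3 e^{\frac{3}{2}}}{2} - \frac{9}{2 e^{\frac{1}{2}}}.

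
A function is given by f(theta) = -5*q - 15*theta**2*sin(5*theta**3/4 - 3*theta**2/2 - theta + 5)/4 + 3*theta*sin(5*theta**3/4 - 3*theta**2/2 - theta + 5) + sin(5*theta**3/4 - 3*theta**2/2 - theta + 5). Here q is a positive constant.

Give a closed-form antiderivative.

An antiderivative is F(theta) = -5*q*theta + cos(5*theta**3/4 - 3*theta**2/2 - theta + 5).

Integrate term by term and add the pieces.
Check: d/dtheta[-5*q*theta + cos(5*theta**3/4 - 3*theta**2/2 - theta + 5)] = -5*q - 15*theta**2*sin(5*theta**3/4 - 3*theta**2/2 - theta + 5)/4 + 3*theta*sin(5*theta**3/4 - 3*theta**2/2 - theta + 5) + sin(5*theta**3/4 - 3*theta**2/2 - theta + 5) = f(theta).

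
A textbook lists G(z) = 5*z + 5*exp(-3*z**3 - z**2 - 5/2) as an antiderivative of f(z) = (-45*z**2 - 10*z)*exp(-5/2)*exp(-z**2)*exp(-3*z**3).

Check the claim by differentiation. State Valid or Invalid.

d/dz[G] = (-45*z**2 - 10*z + 5*exp(5/2)*exp(z**2)*exp(3*z**3))*exp(-5/2)*exp(-z**2)*exp(-3*z**3)
d/dz[G] - f(z) = 5 != 0.

Invalid: d/dz[G] - f = 5, which is not 0.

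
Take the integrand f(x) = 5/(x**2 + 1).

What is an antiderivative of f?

An antiderivative is F(x) = 5*atan(x).

Whatever form F(x) takes, F'(x) = f(x) is non-negotiable.
Check: d/dx[5*atan(x)] = 5/(x**2 + 1) = f(x).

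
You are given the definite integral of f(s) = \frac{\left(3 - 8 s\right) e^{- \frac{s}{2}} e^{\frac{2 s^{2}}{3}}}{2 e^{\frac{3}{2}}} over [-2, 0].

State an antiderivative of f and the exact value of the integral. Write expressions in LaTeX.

The substitution u = \frac{2 s^{2}}{3} - \frac{s}{2} - \frac{3}{2} works: f is exactly (dF/du)*(du/ds) for that inner function.
F(s) = - \frac{3 e^{- \frac{s}{2}} e^{\frac{2 s^{2}}{3}}}{e^{\frac{3}{2}}} is an antiderivative of f.
Check: d/ds[- \frac{3 e^{- \frac{s}{2}} e^{\frac{2 s^{2}}{3}}}{e^{\frac{3}{2}}}] = \frac{\left(- 8 s e^{\frac{2 s^{2}}{3}} + 3 e^{\frac{2 s^{2}}{3}}\right) e^{- \frac{s}{2}}}{2 e^{\frac{3}{2}}}, which equals f(s).
F(0) = - \frac{3}{e^{\frac{3}{2}}}; F(-2) = - 3 e^{\frac{13}{6}}.
Integral = F(0) - F(-2) = - \frac{3}{e^{\frac{3}{2}}} + 3 e^{\frac{13}{6}}.

Antiderivative: F(s) = - \frac{3 e^{- \frac{s}{2}} e^{\frac{2 s^{2}}{3}}}{e^{\frac{3}{2}}}; value = - \frac{3}{e^{\frac{3}{2}}} + 3 e^{\frac{13}{6}}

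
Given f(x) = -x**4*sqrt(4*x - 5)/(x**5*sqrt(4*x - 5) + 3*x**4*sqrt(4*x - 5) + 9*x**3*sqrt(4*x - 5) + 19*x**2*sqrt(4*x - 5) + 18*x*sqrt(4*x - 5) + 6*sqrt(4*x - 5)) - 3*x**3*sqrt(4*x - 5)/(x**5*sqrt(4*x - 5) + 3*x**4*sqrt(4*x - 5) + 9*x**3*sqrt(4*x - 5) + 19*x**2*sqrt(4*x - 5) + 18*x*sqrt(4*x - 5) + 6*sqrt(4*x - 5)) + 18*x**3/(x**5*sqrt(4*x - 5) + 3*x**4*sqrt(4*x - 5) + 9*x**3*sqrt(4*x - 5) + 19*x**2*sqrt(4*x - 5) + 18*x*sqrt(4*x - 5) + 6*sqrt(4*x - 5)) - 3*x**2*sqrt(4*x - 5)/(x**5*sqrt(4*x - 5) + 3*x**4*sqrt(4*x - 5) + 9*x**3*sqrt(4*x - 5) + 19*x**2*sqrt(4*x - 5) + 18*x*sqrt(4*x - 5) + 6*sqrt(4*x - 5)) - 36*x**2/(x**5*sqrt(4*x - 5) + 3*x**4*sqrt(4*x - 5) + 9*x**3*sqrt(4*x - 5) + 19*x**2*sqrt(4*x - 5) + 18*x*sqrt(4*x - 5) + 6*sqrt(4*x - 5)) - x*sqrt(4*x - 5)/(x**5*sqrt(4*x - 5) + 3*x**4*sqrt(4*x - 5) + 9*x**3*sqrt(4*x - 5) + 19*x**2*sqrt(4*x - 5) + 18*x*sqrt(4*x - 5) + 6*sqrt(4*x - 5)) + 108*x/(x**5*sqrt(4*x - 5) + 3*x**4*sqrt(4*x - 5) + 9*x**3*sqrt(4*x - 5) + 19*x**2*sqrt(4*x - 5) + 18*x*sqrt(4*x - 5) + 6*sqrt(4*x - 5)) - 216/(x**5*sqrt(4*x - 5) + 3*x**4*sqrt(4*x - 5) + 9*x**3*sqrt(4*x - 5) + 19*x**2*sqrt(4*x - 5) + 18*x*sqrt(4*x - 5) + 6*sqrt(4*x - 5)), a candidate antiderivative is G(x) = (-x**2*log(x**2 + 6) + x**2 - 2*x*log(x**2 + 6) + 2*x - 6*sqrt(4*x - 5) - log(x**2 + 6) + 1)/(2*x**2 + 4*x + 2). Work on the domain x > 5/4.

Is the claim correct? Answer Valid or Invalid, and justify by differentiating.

d/dx[G] = (-x**4*sqrt(4*x - 5) - 3*x**3*sqrt(4*x - 5) + 18*x**3 - 3*x**2*sqrt(4*x - 5) - 36*x**2 - x*sqrt(4*x - 5) + 108*x - 216)/(x**5*sqrt(4*x - 5) + 3*x**4*sqrt(4*x - 5) + 9*x**3*sqrt(4*x - 5) + 19*x**2*sqrt(4*x - 5) + 18*x*sqrt(4*x - 5) + 6*sqrt(4*x - 5))
This equals f(x) exactly, so the claim holds.

Valid. The derivative of G reproduces f.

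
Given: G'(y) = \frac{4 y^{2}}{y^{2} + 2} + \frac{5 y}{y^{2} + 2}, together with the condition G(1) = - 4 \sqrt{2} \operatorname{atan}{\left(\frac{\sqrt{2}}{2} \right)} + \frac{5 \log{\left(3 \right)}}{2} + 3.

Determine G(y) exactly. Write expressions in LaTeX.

G(y) = \frac{8 y + 5 \log{\left(y^{2} + 2 \right)} - 8 \sqrt{2} \operatorname{atan}{\left(\frac{\sqrt{2} y}{2} \right)} - 2}{2}

Integrate term by term and add the pieces.
A general antiderivative is 4 y + \frac{5 \log{\left(y^{2} + 2 \right)}}{2} - 4 \sqrt{2} \operatorname{atan}{\left(\frac{\sqrt{2} y}{2} \right)} + C.
The condition gives C = - 4 \sqrt{2} \operatorname{atan}{\left(\frac{\sqrt{2}}{2} \right)} + \frac{5 \log{\left(3 \right)}}{2} + 3 - (- 4 \sqrt{2} \operatorname{atan}{\left(\frac{\sqrt{2}}{2} \right)} + \frac{5 \log{\left(3 \right)}}{2} + 4) = -1.
So G(y) = \frac{8 y + 5 \log{\left(y^{2} + 2 \right)} - 8 \sqrt{2} \operatorname{atan}{\left(\frac{\sqrt{2} y}{2} \right)} - 2}{2}.
Check: d/dy[\frac{8 y + 5 \log{\left(y^{2} + 2 \right)} - 8 \sqrt{2} \operatorname{atan}{\left(\frac{\sqrt{2} y}{2} \right)} - 2}{2}] = \frac{4 y^{2} + 5 y}{y^{2} + 2}, which equals G'(y).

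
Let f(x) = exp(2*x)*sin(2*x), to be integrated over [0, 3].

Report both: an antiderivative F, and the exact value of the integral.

Antiderivative: F(x) = exp(2*x)*sin(2*x)/4 - exp(2*x)*cos(2*x)/4; value = -exp(6)*cos(6)/4 + exp(6)*sin(6)/4 + 1/4

Check any antiderivative F(x) by computing F'(x) and comparing it with f(x).
F(x) = exp(2*x)*sin(2*x)/4 - exp(2*x)*cos(2*x)/4 is an antiderivative of f.
Check: d/dx[exp(2*x)*sin(2*x)/4 - exp(2*x)*cos(2*x)/4] = exp(2*x)*sin(2*x) = f(x).
F(3) = -exp(6)*cos(6)/4 + exp(6)*sin(6)/4; F(0) = -1/4.
Integral = F(3) - F(0) = -exp(6)*cos(6)/4 + exp(6)*sin(6)/4 + 1/4.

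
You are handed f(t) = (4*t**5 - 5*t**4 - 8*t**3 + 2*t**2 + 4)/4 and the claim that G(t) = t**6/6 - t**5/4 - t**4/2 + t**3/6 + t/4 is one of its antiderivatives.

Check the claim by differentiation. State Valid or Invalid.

d/dt[G] = t**5 - 5*t**4/4 - 2*t**3 + t**2/2 + 1/4
d/dt[G] - f(t) = -3/4 != 0.

Invalid: d/dt[G] - f = -3/4, which is not 0.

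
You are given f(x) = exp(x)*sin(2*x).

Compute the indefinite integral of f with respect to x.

Recover f(x) by differentiating a candidate F(x); any mismatch rules it out.
Check: d/dx[exp(x)*sin(2*x)/5 - 2*exp(x)*cos(2*x)/5] = exp(x)*sin(2*x) = f(x).

F(x) = exp(x)*sin(2*x)/5 - 2*exp(x)*cos(2*x)/5 + C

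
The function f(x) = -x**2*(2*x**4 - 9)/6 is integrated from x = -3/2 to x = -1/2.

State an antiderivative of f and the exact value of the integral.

An antiderivative F(x) passes only if d/dx[F] lands on f(x) exactly.
F(x) = -x**3*(2*x**4 - 21)/42 is an antiderivative of f.
Check: d/dx[-x**3*(2*x**4 - 21)/42] = -x**6/3 + 3*x**2/2, which equals f(x).
F(-1/2) = -167/2688; F(-3/2) = -783/896.
Integral = F(-1/2) - F(-3/2) = 1091/1344.

Antiderivative: F(x) = -x**3*(2*x**4 - 21)/42; value = 1091/1344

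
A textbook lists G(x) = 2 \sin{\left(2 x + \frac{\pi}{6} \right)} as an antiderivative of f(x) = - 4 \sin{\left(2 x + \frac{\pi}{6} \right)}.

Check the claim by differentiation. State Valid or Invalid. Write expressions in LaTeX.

Invalid: d/dx[G] - f = 4 \sin{\left(2 x + \frac{\pi}{6} \right)} + 4 \cos{\left(2 x + \frac{\pi}{6} \right)}, which is not 0.

d/dx[G] = 4 \cos{\left(2 x + \frac{\pi}{6} \right)}
d/dx[G] - f(x) = 4 \sin{\left(2 x + \frac{\pi}{6} \right)} + 4 \cos{\left(2 x + \frac{\pi}{6} \right)} != 0.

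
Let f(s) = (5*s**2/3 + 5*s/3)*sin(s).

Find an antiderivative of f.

Differentiate the proposed F(s) back; it has to land on f(s) exactly.
Check: d/ds[-5*s**2*cos(s)/3 + 10*s*sin(s)/3 - 5*s*cos(s)/3 + 5*sin(s)/3 + 10*cos(s)/3] = 5*s**2*sin(s)/3 + 5*s*sin(s)/3, which equals f(s).

An antiderivative is F(s) = -5*s**2*cos(s)/3 + 10*s*sin(s)/3 - 5*s*cos(s)/3 + 5*sin(s)/3 + 10*cos(s)/3.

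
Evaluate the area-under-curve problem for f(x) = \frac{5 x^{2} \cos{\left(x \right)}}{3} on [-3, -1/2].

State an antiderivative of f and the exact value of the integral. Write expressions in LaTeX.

Check any antiderivative F(x) by computing F'(x) and comparing it with f(x).
F(x) = \frac{5 \left(x^{2} \sin{\left(x \right)} + 2 x \cos{\left(x \right)} - 2 \sin{\left(x \right)}\right)}{3} is an antiderivative of f.
Check: d/dx[\frac{5 \left(x^{2} \sin{\left(x \right)} + 2 x \cos{\left(x \right)} - 2 \sin{\left(x \right)}\right)}{3}] = \frac{5 x^{2} \cos{\left(x \right)}}{3} = f(x).
F(-1/2) = - \frac{5 \cos{\left(\frac{1}{2} \right)}}{3} + \frac{35 \sin{\left(\frac{1}{2} \right)}}{12}; F(-3) = - \frac{35 \sin{\left(3 \right)}}{3} - 10 \cos{\left(3 \right)}.
Integral = F(-1/2) - F(-3) = 10 \cos{\left(3 \right)} - \frac{5 \cos{\left(\frac{1}{2} \right)}}{3} + \frac{35 \sin{\left(\frac{1}{2} \right)}}{12} + \frac{35 \sin{\left(3 \right)}}{3}.

Antiderivative: F(x) = \frac{5 \left(x^{2} \sin{\left(x \right)} + 2 x \cos{\left(x \right)} - 2 \sin{\left(x \right)}\right)}{3}; value = 10 \cos{\left(3 \right)} - \frac{5 \cos{\left(\frac{1}{2} \right)}}{3} + \frac{35 \sin{\left(\frac{1}{2} \right)}}{12} + \frac{35 \sin{\left(3 \right)}}{3}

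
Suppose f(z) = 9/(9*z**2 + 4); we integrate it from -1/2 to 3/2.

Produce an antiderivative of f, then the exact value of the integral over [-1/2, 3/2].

A first test for any F(z): its z-derivative must equal f(z) identically.
F(z) = 3*atan(3*z/2)/2 is an antiderivative of f.
Check: d/dz[3*atan(3*z/2)/2] = 9/(9*z**2 + 4) = f(z).
F(3/2) = 3*atan(9/4)/2; F(-1/2) = -3*atan(3/4)/2.
Integral = F(3/2) - F(-1/2) = 3*atan(3/4)/2 + 3*atan(9/4)/2.

Antiderivative: F(z) = 3*atan(3*z/2)/2; value = 3*atan(3/4)/2 + 3*atan(9/4)/2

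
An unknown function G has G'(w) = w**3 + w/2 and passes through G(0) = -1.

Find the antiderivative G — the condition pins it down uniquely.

G(w) = w**4/4 + w**2/4 - 1

The integrand splits into summands that can be handled one at a time.
A general antiderivative is w**4/4 + w**2/4 + C.
The condition gives C = -1 - (0) = -1.
So G(w) = w**4/4 + w**2/4 - 1.
Check: d/dw[w**4/4 + w**2/4 - 1] = w**3 + w/2 = G'(w).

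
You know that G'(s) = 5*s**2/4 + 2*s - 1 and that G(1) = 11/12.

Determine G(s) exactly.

The integrand splits into summands that can be handled one at a time.
A general antiderivative is 5*s**3/12 + s**2 - s + C.
The condition gives C = 11/12 - (5/12) = 1/2.
So G(s) = 5*s**3/12 + s**2 - s + 1/2.
Check: d/ds[5*s**3/12 + s**2 - s + 1/2] = 5*s**2/4 + 2*s - 1 = G'(s).

G(s) = 5*s**3/12 + s**2 - s + 1/2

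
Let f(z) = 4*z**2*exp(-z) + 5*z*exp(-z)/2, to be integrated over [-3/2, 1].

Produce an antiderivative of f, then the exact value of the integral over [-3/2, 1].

Antiderivative: F(z) = (-8*z**2 - 21*z - 21)*exp(-z)/2; value = -25*exp(-1) + 15*exp(3/2)/4

f has the shape u'v + uv' for u = -4*z**2 - 21*z/2 - 21/2 and v = exp(-z) — it is the derivative of the product u*v.
F(z) = (-8*z**2 - 21*z - 21)*exp(-z)/2 is an antiderivative of f.
Check: d/dz[(-8*z**2 - 21*z - 21)*exp(-z)/2] = (8*z**2 + 5*z)*exp(-z)/2, which equals f(z).
F(1) = -25*exp(-1); F(-3/2) = -15*exp(3/2)/4.
Integral = F(1) - F(-3/2) = -25*exp(-1) + 15*exp(3/2)/4.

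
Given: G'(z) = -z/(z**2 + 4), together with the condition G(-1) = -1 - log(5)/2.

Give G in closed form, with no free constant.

The substitution u = z**2 + 4 works: G'(z) is exactly (dG/du)*(du/dz) for that inner function.
A general antiderivative is -log(z**2 + 4)/2 + C.
The condition gives C = -1 - log(5)/2 - (-log(5)/2) = -1.
So G(z) = (-log(z**2 + 4) - 2)/2.
Check: d/dz[(-log(z**2 + 4) - 2)/2] = -z/(z**2 + 4) = G'(z).

G(z) = (-log(z**2 + 4) - 2)/2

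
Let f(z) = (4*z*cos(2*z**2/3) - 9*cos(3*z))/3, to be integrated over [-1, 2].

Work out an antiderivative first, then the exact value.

Any candidate F(z) must reproduce f(z) exactly when differentiated.
F(z) = -sin(3*z) + sin(2*z**2/3) is an antiderivative of f.
Check: d/dz[-sin(3*z) + sin(2*z**2/3)] = 4*z*cos(2*z**2/3)/3 - 3*cos(3*z), which equals f(z).
F(2) = -sin(6) + sin(8/3); F(-1) = sin(3) + sin(2/3).
Integral = F(2) - F(-1) = -sin(2/3) - sin(3) - sin(6) + sin(8/3).

Antiderivative: F(z) = -sin(3*z) + sin(2*z**2/3); value = -sin(2/3) - sin(3) - sin(6) + sin(8/3)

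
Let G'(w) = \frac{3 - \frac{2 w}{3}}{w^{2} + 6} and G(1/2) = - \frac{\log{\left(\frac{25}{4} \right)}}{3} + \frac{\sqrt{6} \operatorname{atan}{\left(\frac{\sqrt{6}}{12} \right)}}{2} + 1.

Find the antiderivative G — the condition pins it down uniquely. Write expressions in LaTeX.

Whatever form G(w) takes, its d/dw must return the stated G'(w).
A general antiderivative is - \frac{\log{\left(w^{2} + 6 \right)}}{3} + \frac{\sqrt{6} \operatorname{atan}{\left(\frac{\sqrt{6} w}{6} \right)}}{2} + C.
The condition gives C = - \frac{\log{\left(\frac{25}{4} \right)}}{3} + \frac{\sqrt{6} \operatorname{atan}{\left(\frac{\sqrt{6}}{12} \right)}}{2} + 1 - (- \frac{\log{\left(\frac{25}{4} \right)}}{3} + \frac{\sqrt{6} \operatorname{atan}{\left(\frac{\sqrt{6}}{12} \right)}}{2}) = 1.
So G(w) = - \frac{\log{\left(w^{2} + 6 \right)}}{3} + \frac{\sqrt{6} \operatorname{atan}{\left(\frac{\sqrt{6} w}{6} \right)}}{2} + 1.
Check: d/dw[- \frac{\log{\left(w^{2} + 6 \right)}}{3} + \frac{\sqrt{6} \operatorname{atan}{\left(\frac{\sqrt{6} w}{6} \right)}}{2} + 1] = \frac{9 - 2 w}{3 w^{2} + 18}, which equals G'(w).

G(w) = - \frac{\log{\left(w^{2} + 6 \right)}}{3} + \frac{\sqrt{6} \operatorname{atan}{\left(\frac{\sqrt{6} w}{6} \right)}}{2} + 1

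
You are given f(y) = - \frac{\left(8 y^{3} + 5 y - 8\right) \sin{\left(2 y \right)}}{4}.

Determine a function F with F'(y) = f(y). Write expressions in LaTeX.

An antiderivative is F(y) = y^{3} \cos{\left(2 y \right)} - \frac{3 y^{2} \sin{\left(2 y \right)}}{2} - \frac{7 y \cos{\left(2 y \right)}}{8} + \frac{7 \sin{\left(2 y \right)}}{16} - \cos{\left(2 y \right)}.

Whatever form F(y) takes, F'(y) = f(y) is non-negotiable.
Check: d/dy[y^{3} \cos{\left(2 y \right)} - \frac{3 y^{2} \sin{\left(2 y \right)}}{2} - \frac{7 y \cos{\left(2 y \right)}}{8} + \frac{7 \sin{\left(2 y \right)}}{16} - \cos{\left(2 y \right)}] = - 2 y^{3} \sin{\left(2 y \right)} - \frac{5 y \sin{\left(2 y \right)}}{4} + 2 \sin{\left(2 y \right)}, which equals f(y).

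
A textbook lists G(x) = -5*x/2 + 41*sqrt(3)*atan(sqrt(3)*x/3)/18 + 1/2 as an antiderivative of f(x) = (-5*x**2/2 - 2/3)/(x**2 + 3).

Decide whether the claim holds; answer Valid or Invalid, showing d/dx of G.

Valid - the claim checks out under differentiation.

d/dx[G] = (-15*x**2 - 4)/(6*x**2 + 18)
This equals f(x) exactly, so the claim holds.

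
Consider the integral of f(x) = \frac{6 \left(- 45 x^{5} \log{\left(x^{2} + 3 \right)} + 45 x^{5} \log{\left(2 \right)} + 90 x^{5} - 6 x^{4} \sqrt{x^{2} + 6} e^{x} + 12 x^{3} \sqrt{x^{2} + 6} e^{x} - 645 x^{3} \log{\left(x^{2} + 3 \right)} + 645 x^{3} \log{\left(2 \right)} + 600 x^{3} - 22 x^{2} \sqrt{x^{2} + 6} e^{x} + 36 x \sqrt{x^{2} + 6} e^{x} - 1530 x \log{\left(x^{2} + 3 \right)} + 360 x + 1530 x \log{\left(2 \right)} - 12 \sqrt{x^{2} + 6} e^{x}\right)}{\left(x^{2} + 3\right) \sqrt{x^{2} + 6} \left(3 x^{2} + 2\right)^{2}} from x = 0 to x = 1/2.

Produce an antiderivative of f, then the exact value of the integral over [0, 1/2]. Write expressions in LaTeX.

f has the shape u'v + uv' for u = - \frac{2}{x^{2} + \frac{2}{3}} and v = - 15 \sqrt{x^{2} + 6} \log{\left(\frac{x^{2}}{2} + \frac{3}{2} \right)} + 2 e^{x} — it is the derivative of the product u*v.
F(x) = \frac{90 \sqrt{x^{2} + 6} \log{\left(x^{2} + 3 \right)} - 90 \sqrt{x^{2} + 6} \log{\left(2 \right)} - 12 e^{x}}{3 x^{2} + 2} is an antiderivative of f.
Check: d/dx[\frac{90 \sqrt{x^{2} + 6} \log{\left(x^{2} + 3 \right)} - 90 \sqrt{x^{2} + 6} \log{\left(2 \right)} - 12 e^{x}}{3 x^{2} + 2}] = \frac{- 270 x^{5} \log{\left(x^{2} + 3 \right)} + 270 x^{5} \log{\left(2 \right)} + 540 x^{5} - 36 x^{4} \sqrt{x^{2} + 6} e^{x} + 72 x^{3} \sqrt{x^{2} + 6} e^{x} - 3870 x^{3} \log{\left(x^{2} + 3 \right)} + 3870 x^{3} \log{\left(2 \right)} + 3600 x^{3} - 132 x^{2} \sqrt{x^{2} + 6} e^{x} + 216 x \sqrt{x^{2} + 6} e^{x} - 9180 x \log{\left(x^{2} + 3 \right)} + 2160 x + 9180 x \log{\left(2 \right)} - 72 \sqrt{x^{2} + 6} e^{x}}{9 x^{6} \sqrt{x^{2} + 6} + 39 x^{4} \sqrt{x^{2} + 6} + 40 x^{2} \sqrt{x^{2} + 6} + 12 \sqrt{x^{2} + 6}}, which equals f(x).
F(1/2) = - \frac{900 \log{\left(2 \right)}}{11} - \frac{48 e^{\frac{1}{2}}}{11} + \frac{900 \log{\left(\frac{13}{4} \right)}}{11}; F(0) = - 45 \sqrt{6} \log{\left(2 \right)} - 6 + 45 \sqrt{6} \log{\left(3 \right)}.
Integral = F(1/2) - F(0) = - 45 \sqrt{6} \log{\left(\frac{3}{2} \right)} - \frac{48 e^{\frac{1}{2}}}{11} + 6 + \frac{900 \log{\left(\frac{13}{8} \right)}}{11}.

Antiderivative: F(x) = \frac{90 \sqrt{x^{2} + 6} \log{\left(x^{2} + 3 \right)} - 90 \sqrt{x^{2} + 6} \log{\left(2 \right)} - 12 e^{x}}{3 x^{2} + 2}; value = - 45 \sqrt{6} \log{\left(\frac{3}{2} \right)} - \frac{48 e^{\frac{1}{2}}}{11} + 6 + \frac{900 \log{\left(\frac{13}{8} \right)}}{11}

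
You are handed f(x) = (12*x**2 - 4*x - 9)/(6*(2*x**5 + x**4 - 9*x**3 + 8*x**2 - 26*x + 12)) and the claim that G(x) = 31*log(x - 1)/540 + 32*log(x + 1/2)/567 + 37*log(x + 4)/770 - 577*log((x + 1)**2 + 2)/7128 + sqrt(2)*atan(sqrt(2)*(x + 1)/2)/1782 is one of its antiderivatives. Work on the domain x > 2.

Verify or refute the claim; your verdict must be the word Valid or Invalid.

Invalid: d/dx[G] - f = (-72*x**6 - 208*x**5 - 10*x**4 + 296*x**3 - 269*x**2 + 11*x - 120)/(24*x**10 + 144*x**9 + 138*x**8 - 324*x**7 - 828*x**6 - 1512*x**5 - 42*x**4 - 468*x**3 + 3516*x**2 + 216*x - 864), which is not 0.

d/dx[G] = (12*x**2 + 20*x - 1)/(12*x**5 + 66*x**4 + 90*x**3 + 42*x**2 - 138*x - 72)
d/dx[G] - f(x) = (-72*x**6 - 208*x**5 - 10*x**4 + 296*x**3 - 269*x**2 + 11*x - 120)/(24*x**10 + 144*x**9 + 138*x**8 - 324*x**7 - 828*x**6 - 1512*x**5 - 42*x**4 - 468*x**3 + 3516*x**2 + 216*x - 864) != 0.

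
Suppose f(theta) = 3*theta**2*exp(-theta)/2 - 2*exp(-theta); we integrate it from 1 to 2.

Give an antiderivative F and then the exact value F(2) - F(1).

Recognize the product-rule pattern: f = u'v + uv' with u = -3*theta**2/2 - 3*theta - 1, v = exp(-theta), so integration by parts undoes it.
F(theta) = (-3*theta**2 - 6*theta - 2)*exp(-theta)/2 is an antiderivative of f.
Check: d/dtheta[(-3*theta**2 - 6*theta - 2)*exp(-theta)/2] = (3*theta**2 - 4)*exp(-theta)/2, which equals f(theta).
F(2) = -13*exp(-2); F(1) = -11*exp(-1)/2.
Integral = F(2) - F(1) = -13*exp(-2) + 11*exp(-1)/2.

Antiderivative: F(theta) = (-3*theta**2 - 6*theta - 2)*exp(-theta)/2; value = -13*exp(-2) + 11*exp(-1)/2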